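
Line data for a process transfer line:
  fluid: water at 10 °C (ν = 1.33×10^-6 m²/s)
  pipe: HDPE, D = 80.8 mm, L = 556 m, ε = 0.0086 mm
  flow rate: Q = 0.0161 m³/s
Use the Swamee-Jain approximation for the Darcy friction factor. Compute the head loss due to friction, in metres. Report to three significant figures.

h_f ≈ 57.3 m

V = 4Q/(πD²) = 4·0.0161/(π·0.0808²) = 3.140 m/s
Re = VD/ν = 3.140·0.0808/1.33×10^-6 = 1.91×10^5 → turbulent
ε/D = 0.0086/80.8 = 1.06×10^-4
Swamee-Jain: f = 0.01656
h_f = f(L/D)V²/(2g) = 0.01656·(556/0.0808)·3.140²/(2·9.81) = 57.27 m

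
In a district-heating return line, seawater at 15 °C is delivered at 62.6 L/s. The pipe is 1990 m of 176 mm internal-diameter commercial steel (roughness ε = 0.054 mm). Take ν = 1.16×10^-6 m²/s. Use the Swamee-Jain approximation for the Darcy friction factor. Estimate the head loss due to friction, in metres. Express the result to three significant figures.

h_f ≈ 63.8 m

V = 4Q/(πD²) = 4·0.0626/(π·0.176²) = 2.573 m/s
Re = VD/ν = 2.573·0.176/1.16×10^-6 = 3.90×10^5 → turbulent
ε/D = 0.054/176 = 3.07×10^-4
Swamee-Jain: f = 0.01673
h_f = f(L/D)V²/(2g) = 0.01673·(1990/0.176)·2.573²/(2·9.81) = 63.83 m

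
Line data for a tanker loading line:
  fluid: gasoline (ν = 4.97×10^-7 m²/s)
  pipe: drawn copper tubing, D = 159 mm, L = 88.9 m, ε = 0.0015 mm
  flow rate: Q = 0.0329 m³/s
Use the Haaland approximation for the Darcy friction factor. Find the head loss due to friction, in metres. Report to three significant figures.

h_f ≈ 1.02 m

V = 4Q/(πD²) = 4·0.0329/(π·0.159²) = 1.657 m/s
Re = VD/ν = 1.657·0.159/4.97×10^-7 = 5.30×10^5 → turbulent
ε/D = 0.0015/159 = 9.43×10^-6
Haaland: f = 0.01304
h_f = f(L/D)V²/(2g) = 0.01304·(88.9/0.159)·1.657²/(2·9.81) = 1.020 m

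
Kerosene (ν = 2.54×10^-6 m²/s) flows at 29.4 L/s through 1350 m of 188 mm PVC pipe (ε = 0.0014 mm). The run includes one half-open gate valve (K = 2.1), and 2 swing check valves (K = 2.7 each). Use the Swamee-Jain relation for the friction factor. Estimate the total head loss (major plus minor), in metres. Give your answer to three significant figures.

H_L ≈ 8.17 m

V = 4Q/(πD²) = 1.059 m/s; V²/2g = 0.05717 m
Re = 7.84×10^4, ε/D = 7.45×10^-6 → f = 0.01885 (Swamee-Jain)
Major: h_f = f(L/D)·V²/2g = 0.01885·7181·0.05717 = 7.738 m
Minor: ΣK = 7.50; h_m = ΣK·V²/2g = 0.4288 m
Total H_L = 7.738 + 0.4288 = 8.166 m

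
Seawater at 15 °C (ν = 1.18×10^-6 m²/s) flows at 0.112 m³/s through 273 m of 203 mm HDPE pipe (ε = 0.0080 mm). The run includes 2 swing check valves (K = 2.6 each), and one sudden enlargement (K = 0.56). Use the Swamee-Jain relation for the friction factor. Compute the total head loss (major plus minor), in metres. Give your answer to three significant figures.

V = 4Q/(πD²) = 3.460 m/s; V²/2g = 0.6103 m
Re = 5.95×10^5, ε/D = 3.94×10^-5 → f = 0.01335 (Swamee-Jain)
Major: h_f = f(L/D)·V²/2g = 0.01335·1345·0.6103 = 10.96 m
Minor: ΣK = 5.76; h_m = ΣK·V²/2g = 3.516 m
Total H_L = 10.96 + 3.516 = 14.48 m

H_L ≈ 14.5 m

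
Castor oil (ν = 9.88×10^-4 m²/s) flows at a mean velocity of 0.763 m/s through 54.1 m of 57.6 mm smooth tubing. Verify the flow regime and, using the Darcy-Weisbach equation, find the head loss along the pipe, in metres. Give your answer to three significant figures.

h_f ≈ 40.1 m

Re = VD/ν = 0.763·0.05760/9.88×10^-4 = 44.5 → laminar (Re < 2300)
f = 64/Re = 1.439
h_f = f(L/D)V²/(2g) = 1.439·(54.1/0.05760)·0.763²/(2·9.81) = 40.10 m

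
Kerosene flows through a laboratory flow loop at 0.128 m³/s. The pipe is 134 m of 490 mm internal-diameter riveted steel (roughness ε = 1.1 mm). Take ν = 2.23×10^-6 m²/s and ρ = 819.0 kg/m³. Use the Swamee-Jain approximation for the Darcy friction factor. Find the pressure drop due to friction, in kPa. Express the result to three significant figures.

Δp ≈ 1.31 kPa

V = 4Q/(πD²) = 4·0.128/(π·0.490²) = 0.6788 m/s
Re = VD/ν = 0.6788·0.490/2.23×10^-6 = 1.49×10^5 → turbulent
ε/D = 1.1/490 = 0.00224
Swamee-Jain: f = 0.02544
h_f = f(L/D)V²/(2g) = 0.02544·(134/0.490)·0.6788²/(2·9.81) = 0.1634 m
Δp = ρg·h_f = 819.0·9.81·0.1634 = 1.313 kPa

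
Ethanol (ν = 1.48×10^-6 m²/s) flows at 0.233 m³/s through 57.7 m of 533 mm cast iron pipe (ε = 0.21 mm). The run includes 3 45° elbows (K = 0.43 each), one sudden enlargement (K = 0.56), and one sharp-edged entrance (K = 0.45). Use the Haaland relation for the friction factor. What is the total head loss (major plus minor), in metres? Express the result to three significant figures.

H_L ≈ 0.231 m

V = 4Q/(πD²) = 1.044 m/s; V²/2g = 0.05558 m
Re = 3.76×10^5, ε/D = 3.94×10^-4 → f = 0.01715 (Haaland)
Major: h_f = f(L/D)·V²/2g = 0.01715·108.3·0.05558 = 0.1032 m
Minor: ΣK = 2.30; h_m = ΣK·V²/2g = 0.1278 m
Total H_L = 0.1032 + 0.1278 = 0.2310 m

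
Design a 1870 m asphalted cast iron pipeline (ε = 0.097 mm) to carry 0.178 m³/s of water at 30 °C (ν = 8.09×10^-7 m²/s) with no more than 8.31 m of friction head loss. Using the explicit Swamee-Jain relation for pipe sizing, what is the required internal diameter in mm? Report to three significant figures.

Swamee-Jain (Type III): D = 0.66·[ε^1.25·(LQ²/(gh_f))^4.75 + ν·Q^9.4·(L/(gh_f))^5.2]^0.04
LQ²/(gh_f) = 0.7268; L/(gh_f) = 22.94
Term 1 = ε^1.25·(…)^4.75 = 2.11×10^-6; Term 2 = ν·Q^9.4·(…)^5.2 = 8.65×10^-7
D = 0.66·(2.11×10^-6 + 8.65×10^-7)^0.04 = 0.3967 m = 397 mm
Check: V = 1.44 m/s, Re = 7.06×10^5, f = 0.01553, h_f = 7.74 m ≈ 8.31 m ✓

D ≈ 397 mm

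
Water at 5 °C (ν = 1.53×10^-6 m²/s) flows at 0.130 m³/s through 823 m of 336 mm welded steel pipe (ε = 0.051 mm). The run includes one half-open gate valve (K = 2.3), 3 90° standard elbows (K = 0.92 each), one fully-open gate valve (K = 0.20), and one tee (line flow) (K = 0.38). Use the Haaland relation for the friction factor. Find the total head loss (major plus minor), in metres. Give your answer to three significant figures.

H_L ≈ 4.79 m

V = 4Q/(πD²) = 1.466 m/s; V²/2g = 0.1096 m
Re = 3.22×10^5, ε/D = 1.52×10^-4 → f = 0.01554 (Haaland)
Major: h_f = f(L/D)·V²/2g = 0.01554·2449·0.1096 = 4.170 m
Minor: ΣK = 5.64; h_m = ΣK·V²/2g = 0.6179 m
Total H_L = 4.170 + 0.6179 = 4.788 m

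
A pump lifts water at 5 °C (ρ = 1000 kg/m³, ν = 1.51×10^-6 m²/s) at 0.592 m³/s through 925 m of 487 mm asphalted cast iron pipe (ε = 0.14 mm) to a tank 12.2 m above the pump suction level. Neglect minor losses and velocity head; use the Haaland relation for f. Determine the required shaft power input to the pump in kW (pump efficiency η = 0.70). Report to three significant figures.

V = 4Q/(πD²) = 3.178 m/s; Re = 1.03×10^6; ε/D = 2.87×10^-4; f = 0.01547
h_f = f(L/D)V²/2g = 15.13 m
Total head H = z + h_f = 12.2 + 15.13 = 27.33 m
P_hyd = ρgQH = 1000·9.81·0.592·27.33 = 158.7 kW
P_shaft = P_hyd/η = 158.7/0.70 = 226.7 kW

P_shaft ≈ 227 kW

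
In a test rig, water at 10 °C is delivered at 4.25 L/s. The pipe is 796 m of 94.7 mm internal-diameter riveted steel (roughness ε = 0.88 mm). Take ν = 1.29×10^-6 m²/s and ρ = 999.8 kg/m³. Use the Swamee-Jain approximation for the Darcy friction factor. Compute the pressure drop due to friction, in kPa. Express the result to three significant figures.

Δp ≈ 59.3 kPa

V = 4Q/(πD²) = 4·0.00425/(π·0.0947²) = 0.6034 m/s
Re = VD/ν = 0.6034·0.0947/1.29×10^-6 = 4.43×10^4 → turbulent
ε/D = 0.88/94.7 = 0.00929
Swamee-Jain: f = 0.03877
h_f = f(L/D)V²/(2g) = 0.03877·(796/0.0947)·0.6034²/(2·9.81) = 6.048 m
Δp = ρg·h_f = 999.8·9.81·6.048 = 59.32 kPa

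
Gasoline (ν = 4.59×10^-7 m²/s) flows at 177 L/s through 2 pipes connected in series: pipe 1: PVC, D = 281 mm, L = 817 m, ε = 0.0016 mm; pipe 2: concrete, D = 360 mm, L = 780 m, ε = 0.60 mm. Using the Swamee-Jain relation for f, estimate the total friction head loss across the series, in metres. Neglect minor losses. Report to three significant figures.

Pipe 1: V = 2.854 m/s, Re = 1.75×10^6, ε/D = 5.69×10^-6, f = 0.01079, h_1 = f(L/D)V²/2g = 13.03 m
Pipe 2: V = 1.739 m/s, Re = 1.36×10^6, ε/D = 0.00167, f = 0.02255, h_2 = f(L/D)V²/2g = 7.528 m
Series → Q common, losses add: H = Σh = 20.55 m

H ≈ 20.6 m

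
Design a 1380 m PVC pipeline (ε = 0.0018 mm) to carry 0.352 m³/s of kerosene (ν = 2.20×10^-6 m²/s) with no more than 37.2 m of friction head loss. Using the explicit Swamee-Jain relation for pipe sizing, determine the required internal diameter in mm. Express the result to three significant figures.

D ≈ 349 mm

Swamee-Jain (Type III): D = 0.66·[ε^1.25·(LQ²/(gh_f))^4.75 + ν·Q^9.4·(L/(gh_f))^5.2]^0.04
LQ²/(gh_f) = 0.4685; L/(gh_f) = 3.782
Term 1 = ε^1.25·(…)^4.75 = 1.80×10^-9; Term 2 = ν·Q^9.4·(…)^5.2 = 1.21×10^-7
D = 0.66·(1.80×10^-9 + 1.21×10^-7)^0.04 = 0.3493 m = 349 mm
Check: V = 3.67 m/s, Re = 5.83×10^5, f = 0.01283, h_f = 34.9 m ≈ 37.2 m ✓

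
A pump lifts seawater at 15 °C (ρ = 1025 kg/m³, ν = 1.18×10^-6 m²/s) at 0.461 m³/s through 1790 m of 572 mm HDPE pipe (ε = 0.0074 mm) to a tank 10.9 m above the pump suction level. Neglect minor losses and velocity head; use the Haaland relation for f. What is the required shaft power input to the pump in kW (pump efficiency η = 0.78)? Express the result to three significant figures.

V = 4Q/(πD²) = 1.794 m/s; Re = 8.70×10^5; ε/D = 1.29×10^-5; f = 0.01208
h_f = f(L/D)V²/2g = 6.200 m
Total head H = z + h_f = 10.9 + 6.200 = 17.10 m
P_hyd = ρgQH = 1025·9.81·0.461·17.10 = 79.27 kW
P_shaft = P_hyd/η = 79.27/0.78 = 101.6 kW

P_shaft ≈ 102 kW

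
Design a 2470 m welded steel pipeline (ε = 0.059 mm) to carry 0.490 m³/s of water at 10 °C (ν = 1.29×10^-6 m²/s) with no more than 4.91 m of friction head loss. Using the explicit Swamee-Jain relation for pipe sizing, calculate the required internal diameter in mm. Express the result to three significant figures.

Swamee-Jain (Type III): D = 0.66·[ε^1.25·(LQ²/(gh_f))^4.75 + ν·Q^9.4·(L/(gh_f))^5.2]^0.04
LQ²/(gh_f) = 12.31; L/(gh_f) = 51.28
Term 1 = ε^1.25·(…)^4.75 = 0.781; Term 2 = ν·Q^9.4·(…)^5.2 = 1.23
D = 0.66·(0.781 + 1.23)^0.04 = 0.6787 m = 679 mm
Check: V = 1.35 m/s, Re = 7.13×10^5, f = 0.01375, h_f = 4.68 m ≈ 4.91 m ✓

D ≈ 679 mm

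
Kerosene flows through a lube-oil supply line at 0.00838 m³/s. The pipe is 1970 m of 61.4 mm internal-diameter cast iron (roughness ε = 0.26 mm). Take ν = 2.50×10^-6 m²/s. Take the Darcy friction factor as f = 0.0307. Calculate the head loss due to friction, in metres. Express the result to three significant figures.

h_f ≈ 402 m

V = 4Q/(πD²) = 4·0.00838/(π·0.0614²) = 2.830 m/s
h_f = f(L/D)V²/(2g) = 0.03070·(1970/0.0614)·2.830²/(2·9.81) = 402.1 m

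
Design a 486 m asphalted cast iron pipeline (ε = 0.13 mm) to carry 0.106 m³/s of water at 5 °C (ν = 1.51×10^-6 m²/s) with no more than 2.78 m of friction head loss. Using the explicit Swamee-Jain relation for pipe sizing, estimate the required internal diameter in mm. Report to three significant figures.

D ≈ 316 mm

Swamee-Jain (Type III): D = 0.66·[ε^1.25·(LQ²/(gh_f))^4.75 + ν·Q^9.4·(L/(gh_f))^5.2]^0.04
LQ²/(gh_f) = 0.2002; L/(gh_f) = 17.82
Term 1 = ε^1.25·(…)^4.75 = 6.68×10^-9; Term 2 = ν·Q^9.4·(…)^5.2 = 3.32×10^-9
D = 0.66·(6.68×10^-9 + 3.32×10^-9)^0.04 = 0.3159 m = 316 mm
Check: V = 1.35 m/s, Re = 2.83×10^5, f = 0.01788, h_f = 2.56 m ≈ 2.78 m ✓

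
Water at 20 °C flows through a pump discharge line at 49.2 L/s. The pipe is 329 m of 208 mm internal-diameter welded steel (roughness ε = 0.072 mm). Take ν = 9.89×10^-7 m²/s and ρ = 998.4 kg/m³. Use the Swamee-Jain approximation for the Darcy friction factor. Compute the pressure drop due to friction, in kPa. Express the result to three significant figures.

Δp ≈ 28.7 kPa

V = 4Q/(πD²) = 4·0.0492/(π·0.208²) = 1.448 m/s
Re = VD/ν = 1.448·0.208/9.89×10^-7 = 3.05×10^5 → turbulent
ε/D = 0.072/208 = 3.46×10^-4
Swamee-Jain: f = 0.01736
h_f = f(L/D)V²/(2g) = 0.01736·(329/0.208)·1.448²/(2·9.81) = 2.933 m
Δp = ρg·h_f = 998.4·9.81·2.933 = 28.73 kPa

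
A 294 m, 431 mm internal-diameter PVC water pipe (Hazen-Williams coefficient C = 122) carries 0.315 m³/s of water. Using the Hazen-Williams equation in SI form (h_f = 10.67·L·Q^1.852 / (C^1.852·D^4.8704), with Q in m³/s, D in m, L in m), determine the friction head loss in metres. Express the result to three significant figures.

h_f ≈ 3.05 m

h_f = 10.67·294·0.315^1.852 / (122^1.852·0.431^4.8704) = 3.046 m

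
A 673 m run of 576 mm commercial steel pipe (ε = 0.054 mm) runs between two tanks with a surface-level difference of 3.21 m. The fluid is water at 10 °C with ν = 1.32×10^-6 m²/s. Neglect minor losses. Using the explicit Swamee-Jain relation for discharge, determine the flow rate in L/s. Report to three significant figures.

Q ≈ 520 L/s

Swamee-Jain (Type II): Q = -0.965·√(gD⁵h_f/L)·ln[ε/(3.7D) + √(3.17ν²L/(gD³h_f))]
√(gD⁵h_f/L) = √(9.81·0.576⁵·3.21/673) = 0.05447
ε/(3.7D) = 2.53×10^-5; √(3.17ν²L/(gD³h_f)) = 2.49×10^-5
Q = -0.965·0.05447·ln(5.019×10^-5) = 0.5203 m³/s
Check: V = 2.00 m/s, Re = 8.71×10^5, f = 0.01358, h_f = 3.22 m ≈ 3.21 m ✓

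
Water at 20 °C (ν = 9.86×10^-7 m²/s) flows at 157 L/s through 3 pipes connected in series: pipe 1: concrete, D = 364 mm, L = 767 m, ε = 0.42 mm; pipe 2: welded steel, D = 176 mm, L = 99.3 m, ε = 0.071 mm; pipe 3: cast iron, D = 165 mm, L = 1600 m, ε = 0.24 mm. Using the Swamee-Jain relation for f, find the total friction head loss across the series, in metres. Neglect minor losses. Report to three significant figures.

H ≈ 606 m

Pipe 1: V = 1.509 m/s, Re = 5.57×10^5, ε/D = 0.00115, f = 0.02094, h_1 = f(L/D)V²/2g = 5.119 m
Pipe 2: V = 6.453 m/s, Re = 1.15×10^6, ε/D = 4.03×10^-4, f = 0.01653, h_2 = f(L/D)V²/2g = 19.80 m
Pipe 3: V = 7.342 m/s, Re = 1.23×10^6, ε/D = 0.00145, f = 0.02182, h_3 = f(L/D)V²/2g = 581.4 m
Series → Q common, losses add: H = Σh = 606.3 m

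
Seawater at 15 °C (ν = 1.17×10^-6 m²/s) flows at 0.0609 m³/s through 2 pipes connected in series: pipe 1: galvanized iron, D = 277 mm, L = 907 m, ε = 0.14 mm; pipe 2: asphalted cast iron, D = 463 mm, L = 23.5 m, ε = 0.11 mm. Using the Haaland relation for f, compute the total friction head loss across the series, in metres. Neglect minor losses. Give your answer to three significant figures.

Pipe 1: V = 1.011 m/s, Re = 2.39×10^5, ε/D = 5.05×10^-4, f = 0.01840, h_1 = f(L/D)V²/2g = 3.135 m
Pipe 2: V = 0.3617 m/s, Re = 1.43×10^5, ε/D = 2.38×10^-4, f = 0.01790, h_2 = f(L/D)V²/2g = 0.006059 m
Series → Q common, losses add: H = Σh = 3.141 m

H ≈ 3.14 m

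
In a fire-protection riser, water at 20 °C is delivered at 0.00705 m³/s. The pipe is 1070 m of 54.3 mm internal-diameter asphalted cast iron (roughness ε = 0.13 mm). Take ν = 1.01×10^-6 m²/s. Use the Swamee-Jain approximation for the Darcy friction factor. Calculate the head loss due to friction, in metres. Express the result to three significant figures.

h_f ≈ 240 m

V = 4Q/(πD²) = 4·0.00705/(π·0.0543²) = 3.044 m/s
Re = VD/ν = 3.044·0.0543/1.01×10^-6 = 1.64×10^5 → turbulent
ε/D = 0.13/54.3 = 0.00239
Swamee-Jain: f = 0.02573
h_f = f(L/D)V²/(2g) = 0.02573·(1070/0.0543)·3.044²/(2·9.81) = 239.5 m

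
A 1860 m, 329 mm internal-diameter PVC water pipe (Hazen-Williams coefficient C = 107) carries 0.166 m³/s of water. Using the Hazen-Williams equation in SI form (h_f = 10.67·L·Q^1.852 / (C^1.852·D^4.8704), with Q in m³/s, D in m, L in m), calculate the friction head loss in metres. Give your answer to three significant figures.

h_f = 10.67·1860·0.166^1.852 / (107^1.852·0.329^4.8704) = 27.95 m

h_f ≈ 27.9 m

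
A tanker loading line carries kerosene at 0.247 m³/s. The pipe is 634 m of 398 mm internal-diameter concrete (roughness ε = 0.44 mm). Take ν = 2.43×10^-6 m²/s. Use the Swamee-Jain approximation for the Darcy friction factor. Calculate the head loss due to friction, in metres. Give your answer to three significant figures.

V = 4Q/(πD²) = 4·0.247/(π·0.398²) = 1.985 m/s
Re = VD/ν = 1.985·0.398/2.43×10^-6 = 3.25×10^5 → turbulent
ε/D = 0.44/398 = 0.00111
Swamee-Jain: f = 0.02110
h_f = f(L/D)V²/(2g) = 0.02110·(634/0.398)·1.985²/(2·9.81) = 6.754 m

h_f ≈ 6.75 m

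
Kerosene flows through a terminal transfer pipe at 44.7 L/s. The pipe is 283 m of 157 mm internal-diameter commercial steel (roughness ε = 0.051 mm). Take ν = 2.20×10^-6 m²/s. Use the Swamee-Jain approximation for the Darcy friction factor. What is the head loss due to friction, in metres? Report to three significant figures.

h_f ≈ 8.99 m

V = 4Q/(πD²) = 4·0.0447/(π·0.157²) = 2.309 m/s
Re = VD/ν = 2.309·0.157/2.20×10^-6 = 1.65×10^5 → turbulent
ε/D = 0.051/157 = 3.25×10^-4
Swamee-Jain: f = 0.01835
h_f = f(L/D)V²/(2g) = 0.01835·(283/0.157)·2.309²/(2·9.81) = 8.987 m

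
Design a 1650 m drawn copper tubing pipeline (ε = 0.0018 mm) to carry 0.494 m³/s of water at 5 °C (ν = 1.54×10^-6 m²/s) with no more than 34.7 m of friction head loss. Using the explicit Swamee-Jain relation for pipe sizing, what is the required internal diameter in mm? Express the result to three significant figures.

D ≈ 412 mm

Swamee-Jain (Type III): D = 0.66·[ε^1.25·(LQ²/(gh_f))^4.75 + ν·Q^9.4·(L/(gh_f))^5.2]^0.04
LQ²/(gh_f) = 1.183; L/(gh_f) = 4.847
Term 1 = ε^1.25·(…)^4.75 = 1.46×10^-7; Term 2 = ν·Q^9.4·(…)^5.2 = 7.47×10^-6
D = 0.66·(1.46×10^-7 + 7.47×10^-6)^0.04 = 0.4119 m = 412 mm
Check: V = 3.71 m/s, Re = 9.92×10^5, f = 0.01173, h_f = 32.9 m ≈ 34.7 m ✓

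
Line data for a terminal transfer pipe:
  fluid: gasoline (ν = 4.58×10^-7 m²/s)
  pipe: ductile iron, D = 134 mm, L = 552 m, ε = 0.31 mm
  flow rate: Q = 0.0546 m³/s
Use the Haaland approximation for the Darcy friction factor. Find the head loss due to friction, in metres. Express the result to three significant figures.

h_f ≈ 77.2 m

V = 4Q/(πD²) = 4·0.0546/(π·0.134²) = 3.872 m/s
Re = VD/ν = 3.872·0.134/4.58×10^-7 = 1.13×10^6 → turbulent
ε/D = 0.31/134 = 0.00231
Haaland: f = 0.02453
h_f = f(L/D)V²/(2g) = 0.02453·(552/0.134)·3.872²/(2·9.81) = 77.21 m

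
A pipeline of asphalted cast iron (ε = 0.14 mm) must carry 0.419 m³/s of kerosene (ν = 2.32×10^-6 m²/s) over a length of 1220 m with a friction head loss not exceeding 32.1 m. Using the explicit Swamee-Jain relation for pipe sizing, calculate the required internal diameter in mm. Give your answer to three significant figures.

Swamee-Jain (Type III): D = 0.66·[ε^1.25·(LQ²/(gh_f))^4.75 + ν·Q^9.4·(L/(gh_f))^5.2]^0.04
LQ²/(gh_f) = 0.6802; L/(gh_f) = 3.874
Term 1 = ε^1.25·(…)^4.75 = 2.44×10^-6; Term 2 = ν·Q^9.4·(…)^5.2 = 7.46×10^-7
D = 0.66·(2.44×10^-6 + 7.46×10^-7)^0.04 = 0.3978 m = 398 mm
Check: V = 3.37 m/s, Re = 5.78×10^5, f = 0.01663, h_f = 29.5 m ≈ 32.1 m ✓

D ≈ 398 mm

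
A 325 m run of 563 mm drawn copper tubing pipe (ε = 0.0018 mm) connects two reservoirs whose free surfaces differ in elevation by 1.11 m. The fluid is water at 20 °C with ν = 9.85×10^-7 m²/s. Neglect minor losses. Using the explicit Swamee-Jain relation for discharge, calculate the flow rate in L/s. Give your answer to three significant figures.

Q ≈ 448 L/s

Swamee-Jain (Type II): Q = -0.965·√(gD⁵h_f/L)·ln[ε/(3.7D) + √(3.17ν²L/(gD³h_f))]
√(gD⁵h_f/L) = √(9.81·0.563⁵·1.11/325) = 0.04353
ε/(3.7D) = 8.64×10^-7; √(3.17ν²L/(gD³h_f)) = 2.27×10^-5
Q = -0.965·0.04353·ln(2.354×10^-5) = 0.4477 m³/s
Check: V = 1.80 m/s, Re = 1.03×10^6, f = 0.01164, h_f = 1.11 m ≈ 1.11 m ✓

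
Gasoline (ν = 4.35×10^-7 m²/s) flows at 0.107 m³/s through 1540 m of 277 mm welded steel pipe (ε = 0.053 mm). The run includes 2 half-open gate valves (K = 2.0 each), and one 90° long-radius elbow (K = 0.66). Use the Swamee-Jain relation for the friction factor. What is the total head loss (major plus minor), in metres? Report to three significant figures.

H_L ≈ 13.8 m

V = 4Q/(πD²) = 1.776 m/s; V²/2g = 0.1607 m
Re = 1.13×10^6, ε/D = 1.91×10^-4 → f = 0.01457 (Swamee-Jain)
Major: h_f = f(L/D)·V²/2g = 0.01457·5560·0.1607 = 13.02 m
Minor: ΣK = 4.66; h_m = ΣK·V²/2g = 0.7488 m
Total H_L = 13.02 + 0.7488 = 13.77 m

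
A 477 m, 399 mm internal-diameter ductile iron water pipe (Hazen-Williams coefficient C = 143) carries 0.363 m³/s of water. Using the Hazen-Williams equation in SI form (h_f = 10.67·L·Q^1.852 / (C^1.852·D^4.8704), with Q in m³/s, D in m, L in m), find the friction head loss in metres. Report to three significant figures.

h_f = 10.67·477·0.363^1.852 / (143^1.852·0.399^4.8704) = 6.972 m

h_f ≈ 6.97 m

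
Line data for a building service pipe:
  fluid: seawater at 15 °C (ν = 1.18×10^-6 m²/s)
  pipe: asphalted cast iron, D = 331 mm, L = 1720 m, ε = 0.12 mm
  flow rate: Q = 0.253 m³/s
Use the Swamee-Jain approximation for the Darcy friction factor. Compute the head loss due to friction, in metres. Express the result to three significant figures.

V = 4Q/(πD²) = 4·0.253/(π·0.331²) = 2.940 m/s
Re = VD/ν = 2.940·0.331/1.18×10^-6 = 8.25×10^5 → turbulent
ε/D = 0.12/331 = 3.63×10^-4
Swamee-Jain: f = 0.01642
h_f = f(L/D)V²/(2g) = 0.01642·(1720/0.331)·2.940²/(2·9.81) = 37.58 m

h_f ≈ 37.6 m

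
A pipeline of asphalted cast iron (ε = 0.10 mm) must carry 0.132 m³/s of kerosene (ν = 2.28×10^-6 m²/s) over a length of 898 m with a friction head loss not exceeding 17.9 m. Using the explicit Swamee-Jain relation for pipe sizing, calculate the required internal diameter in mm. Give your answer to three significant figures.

D ≈ 268 mm

Swamee-Jain (Type III): D = 0.66·[ε^1.25·(LQ²/(gh_f))^4.75 + ν·Q^9.4·(L/(gh_f))^5.2]^0.04
LQ²/(gh_f) = 0.08911; L/(gh_f) = 5.114
Term 1 = ε^1.25·(…)^4.75 = 1.03×10^-10; Term 2 = ν·Q^9.4·(…)^5.2 = 5.98×10^-11
D = 0.66·(1.03×10^-10 + 5.98×10^-11)^0.04 = 0.2679 m = 268 mm
Check: V = 2.34 m/s, Re = 2.75×10^5, f = 0.01769, h_f = 16.6 m ≈ 17.9 m ✓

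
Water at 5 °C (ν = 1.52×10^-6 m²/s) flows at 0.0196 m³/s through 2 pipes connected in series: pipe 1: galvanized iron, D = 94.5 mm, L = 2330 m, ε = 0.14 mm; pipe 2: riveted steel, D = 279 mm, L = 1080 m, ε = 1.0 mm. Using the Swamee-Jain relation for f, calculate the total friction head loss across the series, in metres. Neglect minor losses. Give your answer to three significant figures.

H ≈ 227 m

Pipe 1: V = 2.794 m/s, Re = 1.74×10^5, ε/D = 0.00148, f = 0.02307, h_1 = f(L/D)V²/2g = 226.4 m
Pipe 2: V = 0.3206 m/s, Re = 5.88×10^4, ε/D = 0.00358, f = 0.02974, h_2 = f(L/D)V²/2g = 0.6031 m
Series → Q common, losses add: H = Σh = 227.0 m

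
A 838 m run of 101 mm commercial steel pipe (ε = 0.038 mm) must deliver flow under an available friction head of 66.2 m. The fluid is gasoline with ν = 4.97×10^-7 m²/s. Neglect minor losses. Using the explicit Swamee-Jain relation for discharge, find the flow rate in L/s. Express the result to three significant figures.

Q ≈ 24.6 L/s

Swamee-Jain (Type II): Q = -0.965·√(gD⁵h_f/L)·ln[ε/(3.7D) + √(3.17ν²L/(gD³h_f))]
√(gD⁵h_f/L) = √(9.81·0.101⁵·66.2/838) = 0.002854
ε/(3.7D) = 1.02×10^-4; √(3.17ν²L/(gD³h_f)) = 3.13×10^-5
Q = -0.965·0.002854·ln(1.330×10^-4) = 0.02458 m³/s
Check: V = 3.07 m/s, Re = 6.23×10^5, f = 0.01674, h_f = 66.6 m ≈ 66.2 m ✓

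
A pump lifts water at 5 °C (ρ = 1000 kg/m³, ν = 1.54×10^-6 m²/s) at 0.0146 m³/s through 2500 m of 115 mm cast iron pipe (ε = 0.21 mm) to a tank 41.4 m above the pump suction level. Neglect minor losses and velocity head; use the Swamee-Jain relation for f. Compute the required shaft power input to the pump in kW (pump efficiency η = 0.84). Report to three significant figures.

V = 4Q/(πD²) = 1.406 m/s; Re = 1.05×10^5; ε/D = 0.00183; f = 0.02479
h_f = f(L/D)V²/2g = 54.27 m
Total head H = z + h_f = 41.4 + 54.27 = 95.67 m
P_hyd = ρgQH = 1000·9.81·0.0146·95.67 = 13.70 kW
P_shaft = P_hyd/η = 13.70/0.84 = 16.31 kW

P_shaft ≈ 16.3 kW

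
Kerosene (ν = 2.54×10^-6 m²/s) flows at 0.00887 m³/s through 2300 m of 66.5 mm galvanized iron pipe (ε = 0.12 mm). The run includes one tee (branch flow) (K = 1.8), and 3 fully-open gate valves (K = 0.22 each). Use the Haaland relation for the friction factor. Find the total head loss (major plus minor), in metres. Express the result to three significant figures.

V = 4Q/(πD²) = 2.554 m/s; V²/2g = 0.3324 m
Re = 6.69×10^4, ε/D = 0.00180 → f = 0.02515 (Haaland)
Major: h_f = f(L/D)·V²/2g = 0.02515·34586·0.3324 = 289.2 m
Minor: ΣK = 2.46; h_m = ΣK·V²/2g = 0.8177 m
Total H_L = 289.2 + 0.8177 = 290.0 m

H_L ≈ 290 m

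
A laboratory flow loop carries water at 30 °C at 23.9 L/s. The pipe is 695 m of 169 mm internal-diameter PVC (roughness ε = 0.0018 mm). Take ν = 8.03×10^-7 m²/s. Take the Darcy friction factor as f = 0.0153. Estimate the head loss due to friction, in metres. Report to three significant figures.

h_f ≈ 3.64 m

V = 4Q/(πD²) = 4·0.0239/(π·0.169²) = 1.065 m/s
h_f = f(L/D)V²/(2g) = 0.01530·(695/0.169)·1.065²/(2·9.81) = 3.640 m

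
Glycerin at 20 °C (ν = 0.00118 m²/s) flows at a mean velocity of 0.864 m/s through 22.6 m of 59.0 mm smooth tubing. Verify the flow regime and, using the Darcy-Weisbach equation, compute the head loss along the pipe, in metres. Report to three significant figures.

Re = VD/ν = 0.864·0.05900/0.00118 = 43.2 → laminar (Re < 2300)
f = 64/Re = 1.481
h_f = f(L/D)V²/(2g) = 1.481·(22.6/0.05900)·0.864²/(2·9.81) = 21.59 m

h_f ≈ 21.6 m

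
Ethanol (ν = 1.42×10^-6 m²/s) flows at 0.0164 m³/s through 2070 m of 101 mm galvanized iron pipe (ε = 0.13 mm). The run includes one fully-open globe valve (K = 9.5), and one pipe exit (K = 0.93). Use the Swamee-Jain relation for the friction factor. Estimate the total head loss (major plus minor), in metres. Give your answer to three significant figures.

H_L ≈ 101 m

V = 4Q/(πD²) = 2.047 m/s; V²/2g = 0.2136 m
Re = 1.46×10^5, ε/D = 0.00129 → f = 0.02266 (Swamee-Jain)
Major: h_f = f(L/D)·V²/2g = 0.02266·20495·0.2136 = 99.20 m
Minor: ΣK = 10.4; h_m = ΣK·V²/2g = 2.227 m
Total H_L = 99.20 + 2.227 = 101.4 m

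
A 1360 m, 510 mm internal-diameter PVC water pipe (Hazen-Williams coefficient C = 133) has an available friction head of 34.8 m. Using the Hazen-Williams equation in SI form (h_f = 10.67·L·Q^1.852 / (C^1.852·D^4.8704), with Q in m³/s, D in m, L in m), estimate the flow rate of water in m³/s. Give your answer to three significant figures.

Q ≈ 0.871 m³/s

Rearranging: Q = [h_f·C^1.852·D^4.8704 / (10.67·L)]^(1/1.852)
Q = [34.8·133^1.852·0.510^4.8704 / (10.67·1360)]^0.540 = 0.8711 m³/s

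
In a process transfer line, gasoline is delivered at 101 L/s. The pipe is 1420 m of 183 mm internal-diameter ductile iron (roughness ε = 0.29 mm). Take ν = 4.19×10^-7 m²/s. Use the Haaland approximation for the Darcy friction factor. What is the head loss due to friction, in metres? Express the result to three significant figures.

h_f ≈ 129 m

V = 4Q/(πD²) = 4·0.101/(π·0.183²) = 3.840 m/s
Re = VD/ν = 3.840·0.183/4.19×10^-7 = 1.68×10^6 → turbulent
ε/D = 0.29/183 = 0.00158
Haaland: f = 0.02219
h_f = f(L/D)V²/(2g) = 0.02219·(1420/0.183)·3.840²/(2·9.81) = 129.4 m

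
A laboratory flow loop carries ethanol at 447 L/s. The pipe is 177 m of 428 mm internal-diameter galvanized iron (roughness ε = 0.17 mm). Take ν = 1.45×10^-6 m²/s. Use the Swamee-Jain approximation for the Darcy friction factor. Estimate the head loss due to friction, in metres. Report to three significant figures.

h_f ≈ 3.38 m

V = 4Q/(πD²) = 4·0.447/(π·0.428²) = 3.107 m/s
Re = VD/ν = 3.107·0.428/1.45×10^-6 = 9.17×10^5 → turbulent
ε/D = 0.17/428 = 3.97×10^-4
Swamee-Jain: f = 0.01661
h_f = f(L/D)V²/(2g) = 0.01661·(177/0.428)·3.107²/(2·9.81) = 3.380 m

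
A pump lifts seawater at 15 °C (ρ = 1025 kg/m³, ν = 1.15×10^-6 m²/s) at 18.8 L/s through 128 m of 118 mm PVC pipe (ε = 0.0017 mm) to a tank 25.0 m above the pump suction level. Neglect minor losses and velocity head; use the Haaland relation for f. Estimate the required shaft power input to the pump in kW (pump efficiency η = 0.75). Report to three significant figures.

V = 4Q/(πD²) = 1.719 m/s; Re = 1.76×10^5; ε/D = 1.44×10^-5; f = 0.01597
h_f = f(L/D)V²/2g = 2.609 m
Total head H = z + h_f = 25.0 + 2.609 = 27.61 m
P_hyd = ρgQH = 1025·9.81·0.0188·27.61 = 5.219 kW
P_shaft = P_hyd/η = 5.219/0.75 = 6.959 kW

P_shaft ≈ 6.96 kW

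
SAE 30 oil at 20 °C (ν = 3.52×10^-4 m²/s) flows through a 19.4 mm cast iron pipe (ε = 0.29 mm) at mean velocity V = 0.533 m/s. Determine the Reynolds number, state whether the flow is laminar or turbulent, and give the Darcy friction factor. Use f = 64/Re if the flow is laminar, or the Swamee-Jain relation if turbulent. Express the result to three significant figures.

Re ≈ 29.4; laminar; f = 64/Re ≈ 2.18

Re = VD/ν = 0.5330·0.0194/3.52×10^-4 = 29.4
Re < 2300 → laminar → f = 64/Re = 2.179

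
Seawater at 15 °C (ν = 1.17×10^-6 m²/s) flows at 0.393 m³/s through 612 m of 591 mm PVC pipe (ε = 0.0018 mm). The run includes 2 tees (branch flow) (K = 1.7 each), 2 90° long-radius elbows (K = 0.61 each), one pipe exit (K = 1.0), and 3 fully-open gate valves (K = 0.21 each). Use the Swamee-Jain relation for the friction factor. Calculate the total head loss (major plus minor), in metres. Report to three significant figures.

H_L ≈ 1.99 m

V = 4Q/(πD²) = 1.433 m/s; V²/2g = 0.1046 m
Re = 7.24×10^5, ε/D = 3.05×10^-6 → f = 0.01233 (Swamee-Jain)
Major: h_f = f(L/D)·V²/2g = 0.01233·1036·0.1046 = 1.335 m
Minor: ΣK = 6.25; h_m = ΣK·V²/2g = 0.6538 m
Total H_L = 1.335 + 0.6538 = 1.989 m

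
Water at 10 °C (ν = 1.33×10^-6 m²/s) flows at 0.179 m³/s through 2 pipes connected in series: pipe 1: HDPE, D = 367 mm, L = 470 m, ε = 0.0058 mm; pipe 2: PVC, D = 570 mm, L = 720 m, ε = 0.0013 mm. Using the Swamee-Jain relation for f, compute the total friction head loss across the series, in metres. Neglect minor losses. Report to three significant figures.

H ≈ 2.98 m

Pipe 1: V = 1.692 m/s, Re = 4.67×10^5, ε/D = 1.58×10^-5, f = 0.01349, h_1 = f(L/D)V²/2g = 2.522 m
Pipe 2: V = 0.7015 m/s, Re = 3.01×10^5, ε/D = 2.28×10^-6, f = 0.01440, h_2 = f(L/D)V²/2g = 0.4560 m
Series → Q common, losses add: H = Σh = 2.978 m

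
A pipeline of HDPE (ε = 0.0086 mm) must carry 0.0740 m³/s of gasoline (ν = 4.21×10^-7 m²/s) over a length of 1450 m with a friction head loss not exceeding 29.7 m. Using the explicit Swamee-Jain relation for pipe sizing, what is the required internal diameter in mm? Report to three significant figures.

Swamee-Jain (Type III): D = 0.66·[ε^1.25·(LQ²/(gh_f))^4.75 + ν·Q^9.4·(L/(gh_f))^5.2]^0.04
LQ²/(gh_f) = 0.02725; L/(gh_f) = 4.977
Term 1 = ε^1.25·(…)^4.75 = 1.72×10^-14; Term 2 = ν·Q^9.4·(…)^5.2 = 4.16×10^-14
D = 0.66·(1.72×10^-14 + 4.16×10^-14)^0.04 = 0.1951 m = 195 mm
Check: V = 2.47 m/s, Re = 1.15×10^6, f = 0.01238, h_f = 28.7 m ≈ 29.7 m ✓

D ≈ 195 mm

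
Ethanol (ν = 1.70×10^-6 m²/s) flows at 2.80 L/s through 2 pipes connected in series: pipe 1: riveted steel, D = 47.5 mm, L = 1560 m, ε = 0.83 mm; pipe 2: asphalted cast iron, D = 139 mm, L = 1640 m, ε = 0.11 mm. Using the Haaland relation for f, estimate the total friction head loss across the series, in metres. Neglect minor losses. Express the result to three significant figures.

H ≈ 198 m

Pipe 1: V = 1.580 m/s, Re = 4.41×10^4, ε/D = 0.0175, f = 0.04722, h_1 = f(L/D)V²/2g = 197.4 m
Pipe 2: V = 0.1845 m/s, Re = 1.51×10^4, ε/D = 7.91×10^-4, f = 0.02893, h_2 = f(L/D)V²/2g = 0.5924 m
Series → Q common, losses add: H = Σh = 198.0 m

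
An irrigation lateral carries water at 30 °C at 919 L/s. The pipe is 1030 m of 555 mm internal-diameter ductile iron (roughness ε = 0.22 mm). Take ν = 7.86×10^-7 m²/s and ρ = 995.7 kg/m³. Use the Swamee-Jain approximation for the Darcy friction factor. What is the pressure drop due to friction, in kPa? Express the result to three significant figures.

V = 4Q/(πD²) = 4·0.919/(π·0.555²) = 3.799 m/s
Re = VD/ν = 3.799·0.555/7.86×10^-7 = 2.68×10^6 → turbulent
ε/D = 0.22/555 = 3.96×10^-4
Swamee-Jain: f = 0.01616
h_f = f(L/D)V²/(2g) = 0.01616·(1030/0.555)·3.799²/(2·9.81) = 22.05 m
Δp = ρg·h_f = 995.7·9.81·22.05 = 215.4 kPa

Δp ≈ 215 kPa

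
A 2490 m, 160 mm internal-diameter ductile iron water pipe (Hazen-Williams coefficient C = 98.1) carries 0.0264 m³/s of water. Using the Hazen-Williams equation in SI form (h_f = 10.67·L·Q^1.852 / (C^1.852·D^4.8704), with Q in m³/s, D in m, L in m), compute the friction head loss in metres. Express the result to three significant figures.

h_f = 10.67·2490·0.0264^1.852 / (98.1^1.852·0.160^4.8704) = 48.85 m

h_f ≈ 48.8 m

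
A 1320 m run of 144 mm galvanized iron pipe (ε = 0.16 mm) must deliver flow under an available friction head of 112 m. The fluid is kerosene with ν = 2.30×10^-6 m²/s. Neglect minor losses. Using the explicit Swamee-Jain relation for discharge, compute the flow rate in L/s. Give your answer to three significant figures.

Q ≈ 54.5 L/s

Swamee-Jain (Type II): Q = -0.965·√(gD⁵h_f/L)·ln[ε/(3.7D) + √(3.17ν²L/(gD³h_f))]
√(gD⁵h_f/L) = √(9.81·0.144⁵·112/1320) = 0.007179
ε/(3.7D) = 3.00×10^-4; √(3.17ν²L/(gD³h_f)) = 8.21×10^-5
Q = -0.965·0.007179·ln(3.824×10^-4) = 0.05451 m³/s
Check: V = 3.35 m/s, Re = 2.10×10^5, f = 0.02156, h_f = 113 m ≈ 112 m ✓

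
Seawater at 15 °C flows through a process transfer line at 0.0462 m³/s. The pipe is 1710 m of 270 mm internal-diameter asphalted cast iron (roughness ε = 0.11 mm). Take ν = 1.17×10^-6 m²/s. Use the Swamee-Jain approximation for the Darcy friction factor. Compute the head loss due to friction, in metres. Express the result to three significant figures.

V = 4Q/(πD²) = 4·0.0462/(π·0.270²) = 0.8069 m/s
Re = VD/ν = 0.8069·0.270/1.17×10^-6 = 1.86×10^5 → turbulent
ε/D = 0.11/270 = 4.07×10^-4
Swamee-Jain: f = 0.01856
h_f = f(L/D)V²/(2g) = 0.01856·(1710/0.270)·0.8069²/(2·9.81) = 3.901 m

h_f ≈ 3.90 m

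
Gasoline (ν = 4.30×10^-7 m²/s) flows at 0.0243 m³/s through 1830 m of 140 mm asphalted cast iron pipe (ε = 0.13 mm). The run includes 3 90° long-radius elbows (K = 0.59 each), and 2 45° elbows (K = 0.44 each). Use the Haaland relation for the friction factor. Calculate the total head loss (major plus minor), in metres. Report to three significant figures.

V = 4Q/(πD²) = 1.579 m/s; V²/2g = 0.1270 m
Re = 5.14×10^5, ε/D = 9.29×10^-4 → f = 0.01986 (Haaland)
Major: h_f = f(L/D)·V²/2g = 0.01986·13071·0.1270 = 32.97 m
Minor: ΣK = 2.65; h_m = ΣK·V²/2g = 0.3366 m
Total H_L = 32.97 + 0.3366 = 33.31 m

H_L ≈ 33.3 m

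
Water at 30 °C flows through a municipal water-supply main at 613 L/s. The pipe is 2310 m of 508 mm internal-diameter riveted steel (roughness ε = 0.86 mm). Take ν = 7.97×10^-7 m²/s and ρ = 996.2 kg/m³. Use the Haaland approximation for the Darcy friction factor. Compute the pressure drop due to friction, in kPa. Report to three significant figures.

V = 4Q/(πD²) = 4·0.613/(π·0.508²) = 3.024 m/s
Re = VD/ν = 3.024·0.508/7.97×10^-7 = 1.93×10^6 → turbulent
ε/D = 0.86/508 = 0.00169
Haaland: f = 0.02256
h_f = f(L/D)V²/(2g) = 0.02256·(2310/0.508)·3.024²/(2·9.81) = 47.82 m
Δp = ρg·h_f = 996.2·9.81·47.82 = 467.3 kPa

Δp ≈ 467 kPa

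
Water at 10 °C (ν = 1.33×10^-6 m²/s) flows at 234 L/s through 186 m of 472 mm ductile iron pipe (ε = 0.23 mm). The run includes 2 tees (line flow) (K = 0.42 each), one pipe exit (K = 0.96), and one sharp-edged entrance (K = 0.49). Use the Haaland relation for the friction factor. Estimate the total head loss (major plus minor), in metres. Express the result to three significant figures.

V = 4Q/(πD²) = 1.337 m/s; V²/2g = 0.09116 m
Re = 4.75×10^5, ε/D = 4.87×10^-4 → f = 0.01754 (Haaland)
Major: h_f = f(L/D)·V²/2g = 0.01754·394.1·0.09116 = 0.6300 m
Minor: ΣK = 2.29; h_m = ΣK·V²/2g = 0.2087 m
Total H_L = 0.6300 + 0.2087 = 0.8388 m

H_L ≈ 0.839 m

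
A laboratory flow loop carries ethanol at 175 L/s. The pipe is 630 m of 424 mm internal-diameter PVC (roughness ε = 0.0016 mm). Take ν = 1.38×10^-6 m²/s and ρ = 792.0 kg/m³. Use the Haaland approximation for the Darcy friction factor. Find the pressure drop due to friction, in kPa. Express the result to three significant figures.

Δp ≈ 12.4 kPa

V = 4Q/(πD²) = 4·0.175/(π·0.424²) = 1.239 m/s
Re = VD/ν = 1.239·0.424/1.38×10^-6 = 3.81×10^5 → turbulent
ε/D = 0.0016/424 = 3.77×10^-6
Haaland: f = 0.01376
h_f = f(L/D)V²/(2g) = 0.01376·(630/0.424)·1.239²/(2·9.81) = 1.600 m
Δp = ρg·h_f = 792.0·9.81·1.600 = 12.43 kPa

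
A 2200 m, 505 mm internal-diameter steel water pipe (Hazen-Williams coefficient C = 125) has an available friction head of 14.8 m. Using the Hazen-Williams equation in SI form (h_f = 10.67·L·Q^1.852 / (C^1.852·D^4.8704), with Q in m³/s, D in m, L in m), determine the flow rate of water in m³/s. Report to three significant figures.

Rearranging: Q = [h_f·C^1.852·D^4.8704 / (10.67·L)]^(1/1.852)
Q = [14.8·125^1.852·0.505^4.8704 / (10.67·2200)]^0.540 = 0.3878 m³/s

Q ≈ 0.388 m³/s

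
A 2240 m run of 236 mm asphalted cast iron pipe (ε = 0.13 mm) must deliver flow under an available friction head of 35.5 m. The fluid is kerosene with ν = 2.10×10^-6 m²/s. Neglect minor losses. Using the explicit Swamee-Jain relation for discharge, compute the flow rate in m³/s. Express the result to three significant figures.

Q ≈ 0.0862 m³/s

Swamee-Jain (Type II): Q = -0.965·√(gD⁵h_f/L)·ln[ε/(3.7D) + √(3.17ν²L/(gD³h_f))]
√(gD⁵h_f/L) = √(9.81·0.236⁵·35.5/2240) = 0.01067
ε/(3.7D) = 1.49×10^-4; √(3.17ν²L/(gD³h_f)) = 8.27×10^-5
Q = -0.965·0.01067·ln(2.316×10^-4) = 0.08618 m³/s
Check: V = 1.97 m/s, Re = 2.21×10^5, f = 0.01903, h_f = 35.7 m ≈ 35.5 m ✓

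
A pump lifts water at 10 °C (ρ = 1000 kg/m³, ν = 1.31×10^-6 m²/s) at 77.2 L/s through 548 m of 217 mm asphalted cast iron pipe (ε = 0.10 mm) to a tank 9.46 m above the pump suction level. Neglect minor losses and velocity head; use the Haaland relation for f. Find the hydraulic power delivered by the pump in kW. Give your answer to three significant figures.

P_hyd ≈ 14.7 kW

V = 4Q/(πD²) = 2.087 m/s; Re = 3.46×10^5; ε/D = 4.61×10^-4; f = 0.01768
h_f = f(L/D)V²/2g = 9.914 m
Total head H = z + h_f = 9.46 + 9.914 = 19.37 m
P_hyd = ρgQH = 1000·9.81·0.0772·19.37 = 14.67 kW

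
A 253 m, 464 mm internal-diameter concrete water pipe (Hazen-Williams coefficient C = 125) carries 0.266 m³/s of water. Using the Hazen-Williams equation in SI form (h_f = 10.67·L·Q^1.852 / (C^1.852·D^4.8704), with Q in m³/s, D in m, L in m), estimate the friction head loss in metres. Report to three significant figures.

h_f ≈ 1.28 m

h_f = 10.67·253·0.266^1.852 / (125^1.852·0.464^4.8704) = 1.279 m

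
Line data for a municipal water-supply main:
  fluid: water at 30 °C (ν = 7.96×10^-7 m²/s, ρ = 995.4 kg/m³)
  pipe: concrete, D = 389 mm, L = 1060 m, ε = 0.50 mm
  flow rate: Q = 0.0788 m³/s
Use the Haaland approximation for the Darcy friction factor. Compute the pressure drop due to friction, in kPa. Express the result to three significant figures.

V = 4Q/(πD²) = 4·0.0788/(π·0.389²) = 0.6630 m/s
Re = VD/ν = 0.6630·0.389/7.96×10^-7 = 3.24×10^5 → turbulent
ε/D = 0.50/389 = 0.00129
Haaland: f = 0.02160
h_f = f(L/D)V²/(2g) = 0.02160·(1060/0.389)·0.6630²/(2·9.81) = 1.319 m
Δp = ρg·h_f = 995.4·9.81·1.319 = 12.88 kPa

Δp ≈ 12.9 kPa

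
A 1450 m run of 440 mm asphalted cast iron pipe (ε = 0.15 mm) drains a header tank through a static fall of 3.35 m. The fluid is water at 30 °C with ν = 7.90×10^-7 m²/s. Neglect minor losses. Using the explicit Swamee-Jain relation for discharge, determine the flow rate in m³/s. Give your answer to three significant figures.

Swamee-Jain (Type II): Q = -0.965·√(gD⁵h_f/L)·ln[ε/(3.7D) + √(3.17ν²L/(gD³h_f))]
√(gD⁵h_f/L) = √(9.81·0.440⁵·3.35/1450) = 0.01933
ε/(3.7D) = 9.21×10^-5; √(3.17ν²L/(gD³h_f)) = 3.20×10^-5
Q = -0.965·0.01933·ln(1.241×10^-4) = 0.1678 m³/s
Check: V = 1.10 m/s, Re = 6.15×10^5, f = 0.01648, h_f = 3.37 m ≈ 3.35 m ✓

Q ≈ 0.168 m³/s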